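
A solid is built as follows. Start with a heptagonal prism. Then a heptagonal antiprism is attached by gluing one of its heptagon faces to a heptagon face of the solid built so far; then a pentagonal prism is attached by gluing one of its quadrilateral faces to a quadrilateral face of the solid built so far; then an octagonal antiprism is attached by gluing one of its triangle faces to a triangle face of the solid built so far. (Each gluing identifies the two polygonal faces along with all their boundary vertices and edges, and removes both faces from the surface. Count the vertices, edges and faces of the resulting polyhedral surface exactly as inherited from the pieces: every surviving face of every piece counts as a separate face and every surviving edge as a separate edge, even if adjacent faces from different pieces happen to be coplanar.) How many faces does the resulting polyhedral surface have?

A heptagonal prism: V=14, E=21, F=9.
Attach a heptagonal antiprism (V=14, E=28, F=16) along a 7-gon: merge 7 vertices and 7 edges, delete both glued faces → V=21, E=42, F=23.
Attach a pentagonal prism (V=10, E=15, F=7) along a 4-gon: merge 4 vertices and 4 edges, delete both glued faces → V=27, E=53, F=28.
Attach an octagonal antiprism (V=16, E=32, F=18) along a 3-gon: merge 3 vertices and 3 edges, delete both glued faces → V=40, E=82, F=44.
Check: V − E + F = 40 − 82 + 44 = 2.

44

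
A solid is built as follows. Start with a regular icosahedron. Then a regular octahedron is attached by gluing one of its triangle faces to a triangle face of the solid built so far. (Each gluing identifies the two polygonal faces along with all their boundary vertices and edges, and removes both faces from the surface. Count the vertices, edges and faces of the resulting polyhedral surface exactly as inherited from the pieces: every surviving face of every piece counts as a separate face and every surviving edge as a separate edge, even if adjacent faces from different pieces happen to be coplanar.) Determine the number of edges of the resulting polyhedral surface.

A regular icosahedron: V=12, E=30, F=20.
Attach a regular octahedron (V=6, E=12, F=8) along a 3-gon: merge 3 vertices and 3 edges, delete both glued faces → V=15, E=39, F=26.
Check: V − E + F = 15 − 39 + 26 = 2.

39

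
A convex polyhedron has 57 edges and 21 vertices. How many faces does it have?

38

Here V − E + F = 2.
F = 2 − V + E = 2 − 21 + 57 = 38.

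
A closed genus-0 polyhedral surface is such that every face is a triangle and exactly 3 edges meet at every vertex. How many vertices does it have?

Each face has 3 edges and each edge borders two faces, so 2E = 3F.
Each vertex has degree 3, so 3V = 2E and hence V = 3F/3.
Euler: V − E + F = 2 ⇒ (3F/3) − (3F/2) + F = 2.
Multiply by 6: (6 − 9 + 6)F = 12, i.e. 3F = 12.
So F = 4, E = 3·4/2 = 6, V = 3·4/3 = 4.

4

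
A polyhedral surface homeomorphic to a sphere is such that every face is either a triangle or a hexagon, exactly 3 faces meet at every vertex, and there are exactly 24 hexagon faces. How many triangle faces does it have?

4

Let x be the number of triangles; then F = 24 + x.
Edge–face incidences: 2E = 6·24 + 3·x = 144 + 3x.
Every vertex has degree 3, so 3V = 2E.
Euler: V − E + F = 2 ⇒ (2E)/3 − E + (24 + x) = 2.
Multiply by 6: 2·(2E) − 3·(2E) + 6·(24 + x) = 12, i.e. 144 + 6x − (144 + 3x) = 12.
Collecting terms: 3x = 12, so x = 4.
Then 2E = 144 + 3·4 = 156, so E = 78, V = 2E/3 = 52, F = 24 + 4 = 28.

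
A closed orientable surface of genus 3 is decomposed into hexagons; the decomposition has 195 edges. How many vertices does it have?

126

χ = 2 − 2·3 = -4, and every face is a hexagon so 6F = 2E.
F = 2E/6 = 65. Then V = -4 + E − F = -4 + 195 − 65 = 126.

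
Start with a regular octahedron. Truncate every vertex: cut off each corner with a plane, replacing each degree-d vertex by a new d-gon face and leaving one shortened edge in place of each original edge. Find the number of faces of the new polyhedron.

14

The base solid has V = 6, E = 12, F = 8.
Truncation replaces each original edge-end by a new vertex, so V′ = 2E = 24.
Each original edge survives, and each old vertex of degree d contributes d new edges; summing degrees gives Σd = 2E, so E′ = E + 2E = 3E = 36.
Each original face survives and each original vertex becomes one new face: F′ = F + V = 14.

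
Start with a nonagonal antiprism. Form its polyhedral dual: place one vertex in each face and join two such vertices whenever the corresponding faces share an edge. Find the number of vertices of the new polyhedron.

The base solid has V = 18, E = 36, F = 20.
The dual swaps V and F and preserves E: V′ = F = 20, E′ = E = 36, F′ = V = 18.

20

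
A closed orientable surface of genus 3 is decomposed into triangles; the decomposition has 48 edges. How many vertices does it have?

12

χ = 2 − 2·3 = -4, and every face is a triangle so 3F = 2E.
F = 2E/3 = 32. Then V = -4 + E − F = -4 + 48 − 32 = 12.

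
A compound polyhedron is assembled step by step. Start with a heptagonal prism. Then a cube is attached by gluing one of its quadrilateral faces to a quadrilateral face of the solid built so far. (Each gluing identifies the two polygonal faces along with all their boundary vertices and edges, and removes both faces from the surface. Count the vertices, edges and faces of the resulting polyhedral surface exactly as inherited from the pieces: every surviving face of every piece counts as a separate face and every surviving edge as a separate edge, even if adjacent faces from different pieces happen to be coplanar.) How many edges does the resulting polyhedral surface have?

29

A heptagonal prism: V=14, E=21, F=9.
Attach a cube (V=8, E=12, F=6) along a 4-gon: merge 4 vertices and 4 edges, delete both glued faces → V=18, E=29, F=13.
Check: V − E + F = 18 − 29 + 13 = 2.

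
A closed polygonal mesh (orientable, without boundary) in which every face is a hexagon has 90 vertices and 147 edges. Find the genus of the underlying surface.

Every face is a hexagon and each edge borders two faces, so 6F = 2·147, giving F = 49.
χ = V − E + F = 90 − 147 + 49 = -8.
For a closed orientable surface χ = 2 − 2g, so g = (2 − (-8))/2 = 5.

5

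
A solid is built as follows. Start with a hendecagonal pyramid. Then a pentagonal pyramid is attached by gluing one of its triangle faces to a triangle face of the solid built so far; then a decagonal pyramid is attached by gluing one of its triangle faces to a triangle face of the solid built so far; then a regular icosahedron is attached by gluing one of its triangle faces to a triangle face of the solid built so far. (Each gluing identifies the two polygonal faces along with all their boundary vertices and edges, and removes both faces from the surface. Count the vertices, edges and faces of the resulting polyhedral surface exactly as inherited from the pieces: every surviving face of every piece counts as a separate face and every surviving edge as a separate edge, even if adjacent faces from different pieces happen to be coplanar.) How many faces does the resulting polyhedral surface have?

A hendecagonal pyramid: V=12, E=22, F=12.
Attach a pentagonal pyramid (V=6, E=10, F=6) along a 3-gon: merge 3 vertices and 3 edges, delete both glued faces → V=15, E=29, F=16.
Attach a decagonal pyramid (V=11, E=20, F=11) along a 3-gon: merge 3 vertices and 3 edges, delete both glued faces → V=23, E=46, F=25.
Attach a regular icosahedron (V=12, E=30, F=20) along a 3-gon: merge 3 vertices and 3 edges, delete both glued faces → V=32, E=73, F=43.
Check: V − E + F = 32 − 73 + 43 = 2.

43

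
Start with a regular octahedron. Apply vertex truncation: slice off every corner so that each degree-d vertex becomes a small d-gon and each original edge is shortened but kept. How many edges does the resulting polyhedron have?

The base solid has V = 6, E = 12, F = 8.
Truncation replaces each original edge-end by a new vertex, so V′ = 2E = 24.
Each original edge survives, and each old vertex of degree d contributes d new edges; summing degrees gives Σd = 2E, so E′ = E + 2E = 3E = 36.
Each original face survives and each original vertex becomes one new face: F′ = F + V = 14.

36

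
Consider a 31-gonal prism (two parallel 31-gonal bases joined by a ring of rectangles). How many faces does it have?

33

A prism on an n-gon has two n-gon bases and n rectangular sides: V = 2·31 = 62, E = 3·31 = 93, F = 31 + 2 = 33.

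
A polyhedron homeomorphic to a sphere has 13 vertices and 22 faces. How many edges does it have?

33

Here V − E + F = 2.
E = V + F − (2) = 13 + 22 − (2) = 33.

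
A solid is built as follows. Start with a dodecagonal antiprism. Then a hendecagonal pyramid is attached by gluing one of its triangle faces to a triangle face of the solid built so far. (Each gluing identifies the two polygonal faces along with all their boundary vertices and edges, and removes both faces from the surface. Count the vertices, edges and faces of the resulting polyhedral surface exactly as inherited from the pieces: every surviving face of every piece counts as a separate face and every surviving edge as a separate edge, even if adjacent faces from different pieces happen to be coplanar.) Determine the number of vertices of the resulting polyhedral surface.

A dodecagonal antiprism: V=24, E=48, F=26.
Attach a hendecagonal pyramid (V=12, E=22, F=12) along a 3-gon: merge 3 vertices and 3 edges, delete both glued faces → V=33, E=67, F=36.
Check: V − E + F = 33 − 67 + 36 = 2.

33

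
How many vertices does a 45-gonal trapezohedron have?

92

The n-trapezohedron (dual of the n-antiprism) has V = 2·45 + 2 = 92, E = 4·45 = 180, F = 2·45 = 90.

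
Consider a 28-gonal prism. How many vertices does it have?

56

A prism on an n-gon has two n-gon bases and n rectangular sides: V = 2·28 = 56, E = 3·28 = 84, F = 28 + 2 = 30.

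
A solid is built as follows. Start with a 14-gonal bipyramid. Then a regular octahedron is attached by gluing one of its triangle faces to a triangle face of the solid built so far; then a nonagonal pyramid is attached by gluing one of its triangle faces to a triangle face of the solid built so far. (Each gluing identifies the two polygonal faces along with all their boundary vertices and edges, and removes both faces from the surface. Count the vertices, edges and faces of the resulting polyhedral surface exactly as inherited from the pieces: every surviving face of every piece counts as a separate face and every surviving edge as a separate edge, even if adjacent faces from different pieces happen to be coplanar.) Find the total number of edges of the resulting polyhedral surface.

66

A 14-gonal bipyramid: V=16, E=42, F=28.
Attach a regular octahedron (V=6, E=12, F=8) along a 3-gon: merge 3 vertices and 3 edges, delete both glued faces → V=19, E=51, F=34.
Attach a nonagonal pyramid (V=10, E=18, F=10) along a 3-gon: merge 3 vertices and 3 edges, delete both glued faces → V=26, E=66, F=42.
Check: V − E + F = 26 − 66 + 42 = 2.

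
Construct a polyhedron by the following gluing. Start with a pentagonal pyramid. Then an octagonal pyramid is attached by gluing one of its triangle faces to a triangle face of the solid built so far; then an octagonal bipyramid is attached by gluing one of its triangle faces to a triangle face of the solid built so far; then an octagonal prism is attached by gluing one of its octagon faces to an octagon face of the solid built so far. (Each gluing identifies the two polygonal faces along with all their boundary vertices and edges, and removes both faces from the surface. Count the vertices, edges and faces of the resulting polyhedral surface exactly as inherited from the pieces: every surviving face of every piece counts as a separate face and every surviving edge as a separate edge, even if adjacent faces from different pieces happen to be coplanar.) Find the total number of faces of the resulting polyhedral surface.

35

A pentagonal pyramid: V=6, E=10, F=6.
Attach an octagonal pyramid (V=9, E=16, F=9) along a 3-gon: merge 3 vertices and 3 edges, delete both glued faces → V=12, E=23, F=13.
Attach an octagonal bipyramid (V=10, E=24, F=16) along a 3-gon: merge 3 vertices and 3 edges, delete both glued faces → V=19, E=44, F=27.
Attach an octagonal prism (V=16, E=24, F=10) along an 8-gon: merge 8 vertices and 8 edges, delete both glued faces → V=27, E=60, F=35.
Check: V − E + F = 27 − 60 + 35 = 2.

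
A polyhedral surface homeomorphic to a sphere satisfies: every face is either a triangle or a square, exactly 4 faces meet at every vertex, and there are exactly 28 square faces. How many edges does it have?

68

Let x be the number of triangles; then F = 28 + x.
Edge–face incidences: 2E = 4·28 + 3·x = 112 + 3x.
Every vertex has degree 4, so 4V = 2E.
Euler: V − E + F = 2 ⇒ (2E)/4 − E + (28 + x) = 2.
Multiply by 8: 2·(2E) − 4·(2E) + 8·(28 + x) = 16, i.e. 224 + 8x − 2·(112 + 3x) = 16.
Collecting terms: 2x = 16, so x = 8.
Then 2E = 112 + 3·8 = 136, so E = 68, V = 2E/4 = 34, F = 28 + 8 = 36.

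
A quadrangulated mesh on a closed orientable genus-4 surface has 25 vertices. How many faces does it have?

χ = 2 − 2·4 = -6, and every face is a square so 4F = 2E.
V − E + F = -6 with E = 4F/2 gives 25 − (4/2 − 1)·F = -6, so F = 31 and E = 62.

31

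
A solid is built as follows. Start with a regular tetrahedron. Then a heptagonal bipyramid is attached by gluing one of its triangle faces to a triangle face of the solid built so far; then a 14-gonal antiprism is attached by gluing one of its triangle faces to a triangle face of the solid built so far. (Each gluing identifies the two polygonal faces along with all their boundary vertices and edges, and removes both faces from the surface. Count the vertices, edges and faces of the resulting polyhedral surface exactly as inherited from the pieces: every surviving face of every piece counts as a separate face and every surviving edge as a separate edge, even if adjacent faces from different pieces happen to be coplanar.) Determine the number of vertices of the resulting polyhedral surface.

35

A regular tetrahedron: V=4, E=6, F=4.
Attach a heptagonal bipyramid (V=9, E=21, F=14) along a 3-gon: merge 3 vertices and 3 edges, delete both glued faces → V=10, E=24, F=16.
Attach a 14-gonal antiprism (V=28, E=56, F=30) along a 3-gon: merge 3 vertices and 3 edges, delete both glued faces → V=35, E=77, F=44.
Check: V − E + F = 35 − 77 + 44 = 2.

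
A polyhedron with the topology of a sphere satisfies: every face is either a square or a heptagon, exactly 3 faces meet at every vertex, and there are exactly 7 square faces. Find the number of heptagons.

Let x be the number of heptagons; then F = 7 + x.
Edge–face incidences: 2E = 4·7 + 7·x = 28 + 7x.
Every vertex has degree 3, so 3V = 2E.
Euler: V − E + F = 2 ⇒ (2E)/3 − E + (7 + x) = 2.
Multiply by 6: 2·(2E) − 3·(2E) + 6·(7 + x) = 12, i.e. 42 + 6x − (28 + 7x) = 12.
Collecting terms: −x + 14 = 12, so −x = −2, so x = 2.
Then 2E = 28 + 7·2 = 42, so E = 21, V = 2E/3 = 14, F = 7 + 2 = 9.

2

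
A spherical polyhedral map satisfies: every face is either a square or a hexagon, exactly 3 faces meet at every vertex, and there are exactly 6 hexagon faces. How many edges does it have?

Let x be the number of squares; then F = 6 + x.
Edge–face incidences: 2E = 6·6 + 4·x = 36 + 4x.
Every vertex has degree 3, so 3V = 2E.
Euler: V − E + F = 2 ⇒ (2E)/3 − E + (6 + x) = 2.
Multiply by 6: 2·(2E) − 3·(2E) + 6·(6 + x) = 12, i.e. 36 + 6x − (36 + 4x) = 12.
Collecting terms: 2x = 12, so x = 6.
Then 2E = 36 + 4·6 = 60, so E = 30, V = 2E/3 = 20, F = 6 + 6 = 12.

30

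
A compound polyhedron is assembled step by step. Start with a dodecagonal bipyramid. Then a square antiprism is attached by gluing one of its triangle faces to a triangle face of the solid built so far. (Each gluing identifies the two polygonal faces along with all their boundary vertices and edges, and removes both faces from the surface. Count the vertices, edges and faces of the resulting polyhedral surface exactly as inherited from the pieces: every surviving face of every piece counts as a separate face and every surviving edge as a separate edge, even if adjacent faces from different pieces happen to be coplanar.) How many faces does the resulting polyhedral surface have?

A dodecagonal bipyramid: V=14, E=36, F=24.
Attach a square antiprism (V=8, E=16, F=10) along a 3-gon: merge 3 vertices and 3 edges, delete both glued faces → V=19, E=49, F=32.
Check: V − E + F = 19 − 49 + 32 = 2.

32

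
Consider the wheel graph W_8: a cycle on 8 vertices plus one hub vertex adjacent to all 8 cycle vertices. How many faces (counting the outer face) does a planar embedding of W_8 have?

9

W_8 has V = 8 + 1 = 9 vertices and E = 2·8 = 16 edges.
By Euler's formula F = 2 − V + E = 2 − 9 + 16 = 9.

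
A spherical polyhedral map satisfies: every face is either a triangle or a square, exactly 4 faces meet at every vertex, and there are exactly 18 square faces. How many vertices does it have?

24

Let x be the number of triangles; then F = 18 + x.
Edge–face incidences: 2E = 4·18 + 3·x = 72 + 3x.
Every vertex has degree 4, so 4V = 2E.
Euler: V − E + F = 2 ⇒ (2E)/4 − E + (18 + x) = 2.
Multiply by 8: 2·(2E) − 4·(2E) + 8·(18 + x) = 16, i.e. 144 + 8x − 2·(72 + 3x) = 16.
Collecting terms: 2x = 16, so x = 8.
Then 2E = 72 + 3·8 = 96, so E = 48, V = 2E/4 = 24, F = 18 + 8 = 26.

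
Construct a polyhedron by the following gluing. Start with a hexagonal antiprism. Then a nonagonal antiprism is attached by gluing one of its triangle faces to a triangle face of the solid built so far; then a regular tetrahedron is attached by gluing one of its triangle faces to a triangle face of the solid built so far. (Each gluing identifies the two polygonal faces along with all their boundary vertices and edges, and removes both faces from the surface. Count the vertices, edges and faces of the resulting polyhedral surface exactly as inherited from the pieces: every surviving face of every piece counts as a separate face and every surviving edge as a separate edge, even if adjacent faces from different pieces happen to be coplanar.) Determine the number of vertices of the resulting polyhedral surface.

28

A hexagonal antiprism: V=12, E=24, F=14.
Attach a nonagonal antiprism (V=18, E=36, F=20) along a 3-gon: merge 3 vertices and 3 edges, delete both glued faces → V=27, E=57, F=32.
Attach a regular tetrahedron (V=4, E=6, F=4) along a 3-gon: merge 3 vertices and 3 edges, delete both glued faces → V=28, E=60, F=34.
Check: V − E + F = 28 − 60 + 34 = 2.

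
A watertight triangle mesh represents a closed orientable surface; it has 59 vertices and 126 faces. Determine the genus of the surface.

3

Every face is a triangle, so 2E = 3·126 = 378, giving E = 189.
χ = V − E + F = 59 − 189 + 126 = -4.
For a closed orientable surface χ = 2 − 2g, so g = (2 − (-4))/2 = 3.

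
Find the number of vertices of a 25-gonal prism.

A prism on an n-gon has two n-gon bases and n rectangular sides: V = 2·25 = 50, E = 3·25 = 75, F = 25 + 2 = 27.

50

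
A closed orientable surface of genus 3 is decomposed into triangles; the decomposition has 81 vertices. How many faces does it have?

χ = 2 − 2·3 = -4, and every face is a triangle so 3F = 2E.
V − E + F = -4 with E = 3F/2 gives 81 − (3/2 − 1)·F = -4, so F = 170 and E = 255.

170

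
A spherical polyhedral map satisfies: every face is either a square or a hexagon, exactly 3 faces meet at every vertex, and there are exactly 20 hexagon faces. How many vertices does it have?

48

Let x be the number of squares; then F = 20 + x.
Edge–face incidences: 2E = 6·20 + 4·x = 120 + 4x.
Every vertex has degree 3, so 3V = 2E.
Euler: V − E + F = 2 ⇒ (2E)/3 − E + (20 + x) = 2.
Multiply by 6: 2·(2E) − 3·(2E) + 6·(20 + x) = 12, i.e. 120 + 6x − (120 + 4x) = 12.
Collecting terms: 2x = 12, so x = 6.
Then 2E = 120 + 4·6 = 144, so E = 72, V = 2E/3 = 48, F = 20 + 6 = 26.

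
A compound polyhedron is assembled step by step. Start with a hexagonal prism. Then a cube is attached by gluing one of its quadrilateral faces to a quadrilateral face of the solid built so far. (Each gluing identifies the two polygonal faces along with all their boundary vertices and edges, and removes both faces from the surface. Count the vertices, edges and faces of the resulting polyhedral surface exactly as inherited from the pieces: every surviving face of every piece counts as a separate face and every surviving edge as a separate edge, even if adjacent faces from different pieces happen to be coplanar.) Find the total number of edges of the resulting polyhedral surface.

A hexagonal prism: V=12, E=18, F=8.
Attach a cube (V=8, E=12, F=6) along a 4-gon: merge 4 vertices and 4 edges, delete both glued faces → V=16, E=26, F=12.
Check: V − E + F = 16 − 26 + 12 = 2.

26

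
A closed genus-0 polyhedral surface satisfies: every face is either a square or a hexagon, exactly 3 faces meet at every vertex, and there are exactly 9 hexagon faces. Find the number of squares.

6

Let x be the number of squares; then F = 9 + x.
Edge–face incidences: 2E = 6·9 + 4·x = 54 + 4x.
Every vertex has degree 3, so 3V = 2E.
Euler: V − E + F = 2 ⇒ (2E)/3 − E + (9 + x) = 2.
Multiply by 6: 2·(2E) − 3·(2E) + 6·(9 + x) = 12, i.e. 54 + 6x − (54 + 4x) = 12.
Collecting terms: 2x = 12, so x = 6.
Then 2E = 54 + 4·6 = 78, so E = 39, V = 2E/3 = 26, F = 9 + 6 = 15.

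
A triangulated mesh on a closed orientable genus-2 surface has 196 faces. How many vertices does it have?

χ = 2 − 2·2 = -2, and every face is a triangle so 3F = 2E.
E = 3·196/2 = 294. Then V = -2 + E − F = -2 + 294 − 196 = 96.

96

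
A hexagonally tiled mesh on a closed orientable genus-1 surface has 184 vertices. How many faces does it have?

χ = 2 − 2·1 = 0, and every face is a hexagon so 6F = 2E.
V − E + F = 0 with E = 6F/2 gives 184 − (6/2 − 1)·F = 0, so F = 92 and E = 276.

92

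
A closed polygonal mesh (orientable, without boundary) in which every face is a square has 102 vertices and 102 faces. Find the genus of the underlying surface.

Every face is a square, so 2E = 4·102 = 408, giving E = 204.
χ = V − E + F = 102 − 204 + 102 = 0.
For a closed orientable surface χ = 2 − 2g, so g = (2 − (0))/2 = 1.

1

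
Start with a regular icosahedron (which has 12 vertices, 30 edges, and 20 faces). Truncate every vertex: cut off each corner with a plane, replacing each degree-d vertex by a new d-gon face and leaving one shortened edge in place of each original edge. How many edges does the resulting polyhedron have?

90

Truncation replaces each original edge-end by a new vertex, so V′ = 2E = 60.
Each original edge survives, and each old vertex of degree d contributes d new edges; summing degrees gives Σd = 2E, so E′ = E + 2E = 3E = 90.
Each original face survives and each original vertex becomes one new face: F′ = F + V = 32.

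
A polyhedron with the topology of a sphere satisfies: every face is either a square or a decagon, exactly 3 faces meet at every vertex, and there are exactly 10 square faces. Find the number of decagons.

2

Let x be the number of decagons; then F = 10 + x.
Edge–face incidences: 2E = 4·10 + 10·x = 40 + 10x.
Every vertex has degree 3, so 3V = 2E.
Euler: V − E + F = 2 ⇒ (2E)/3 − E + (10 + x) = 2.
Multiply by 6: 2·(2E) − 3·(2E) + 6·(10 + x) = 12, i.e. 60 + 6x − (40 + 10x) = 12.
Collecting terms: −4x + 20 = 12, so −4x = −8, so x = 2.
Then 2E = 40 + 10·2 = 60, so E = 30, V = 2E/3 = 20, F = 10 + 2 = 12.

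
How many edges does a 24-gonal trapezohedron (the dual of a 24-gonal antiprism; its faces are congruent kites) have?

The n-trapezohedron (dual of the n-antiprism) has V = 2·24 + 2 = 50, E = 4·24 = 96, F = 2·24 = 48.

96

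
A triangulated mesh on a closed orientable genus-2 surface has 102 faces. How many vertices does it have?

χ = 2 − 2·2 = -2, and every face is a triangle so 3F = 2E.
E = 3·102/2 = 153. Then V = -2 + E − F = -2 + 153 − 102 = 49.

49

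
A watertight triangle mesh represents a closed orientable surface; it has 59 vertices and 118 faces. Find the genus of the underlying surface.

1

Every face is a triangle, so 2E = 3·118 = 354, giving E = 177.
χ = V − E + F = 59 − 177 + 118 = 0.
For a closed orientable surface χ = 2 − 2g, so g = (2 − (0))/2 = 1.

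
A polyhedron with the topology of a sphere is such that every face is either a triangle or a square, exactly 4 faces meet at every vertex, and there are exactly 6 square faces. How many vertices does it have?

Let x be the number of triangles; then F = 6 + x.
Edge–face incidences: 2E = 4·6 + 3·x = 24 + 3x.
Every vertex has degree 4, so 4V = 2E.
Euler: V − E + F = 2 ⇒ (2E)/4 − E + (6 + x) = 2.
Multiply by 8: 2·(2E) − 4·(2E) + 8·(6 + x) = 16, i.e. 48 + 8x − 2·(24 + 3x) = 16.
Collecting terms: 2x = 16, so x = 8.
Then 2E = 24 + 3·8 = 48, so E = 24, V = 2E/4 = 12, F = 6 + 8 = 14.

12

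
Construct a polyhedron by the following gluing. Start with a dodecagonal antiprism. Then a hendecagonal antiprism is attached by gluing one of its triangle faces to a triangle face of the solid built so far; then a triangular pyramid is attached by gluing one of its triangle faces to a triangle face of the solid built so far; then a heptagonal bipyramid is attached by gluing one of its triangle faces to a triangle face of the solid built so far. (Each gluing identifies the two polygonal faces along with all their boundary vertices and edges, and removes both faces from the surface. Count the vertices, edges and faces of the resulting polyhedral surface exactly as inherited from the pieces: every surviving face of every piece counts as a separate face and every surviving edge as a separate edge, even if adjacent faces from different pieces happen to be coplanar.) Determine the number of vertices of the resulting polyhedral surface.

A dodecagonal antiprism: V=24, E=48, F=26.
Attach a hendecagonal antiprism (V=22, E=44, F=24) along a 3-gon: merge 3 vertices and 3 edges, delete both glued faces → V=43, E=89, F=48.
Attach a triangular pyramid (V=4, E=6, F=4) along a 3-gon: merge 3 vertices and 3 edges, delete both glued faces → V=44, E=92, F=50.
Attach a heptagonal bipyramid (V=9, E=21, F=14) along a 3-gon: merge 3 vertices and 3 edges, delete both glued faces → V=50, E=110, F=62.
Check: V − E + F = 50 − 110 + 62 = 2.

50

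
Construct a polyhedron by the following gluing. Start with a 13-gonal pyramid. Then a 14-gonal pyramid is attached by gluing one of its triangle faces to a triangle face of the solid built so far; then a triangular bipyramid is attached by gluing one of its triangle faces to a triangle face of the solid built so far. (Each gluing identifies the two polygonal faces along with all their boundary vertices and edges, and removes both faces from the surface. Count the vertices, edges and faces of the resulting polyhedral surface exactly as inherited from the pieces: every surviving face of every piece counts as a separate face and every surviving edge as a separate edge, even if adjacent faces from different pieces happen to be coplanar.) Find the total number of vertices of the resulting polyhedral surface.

28

A 13-gonal pyramid: V=14, E=26, F=14.
Attach a 14-gonal pyramid (V=15, E=28, F=15) along a 3-gon: merge 3 vertices and 3 edges, delete both glued faces → V=26, E=51, F=27.
Attach a triangular bipyramid (V=5, E=9, F=6) along a 3-gon: merge 3 vertices and 3 edges, delete both glued faces → V=28, E=57, F=31.
Check: V − E + F = 28 − 57 + 31 = 2.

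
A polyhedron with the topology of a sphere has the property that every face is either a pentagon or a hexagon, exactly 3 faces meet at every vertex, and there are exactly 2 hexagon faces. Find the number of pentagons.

12

Let x be the number of pentagons; then F = 2 + x.
Edge–face incidences: 2E = 6·2 + 5·x = 12 + 5x.
Every vertex has degree 3, so 3V = 2E.
Euler: V − E + F = 2 ⇒ (2E)/3 − E + (2 + x) = 2.
Multiply by 6: 2·(2E) − 3·(2E) + 6·(2 + x) = 12, i.e. 12 + 6x − (12 + 5x) = 12.
Collecting terms: x = 12.
Then 2E = 12 + 5·12 = 72, so E = 36, V = 2E/3 = 24, F = 2 + 12 = 14.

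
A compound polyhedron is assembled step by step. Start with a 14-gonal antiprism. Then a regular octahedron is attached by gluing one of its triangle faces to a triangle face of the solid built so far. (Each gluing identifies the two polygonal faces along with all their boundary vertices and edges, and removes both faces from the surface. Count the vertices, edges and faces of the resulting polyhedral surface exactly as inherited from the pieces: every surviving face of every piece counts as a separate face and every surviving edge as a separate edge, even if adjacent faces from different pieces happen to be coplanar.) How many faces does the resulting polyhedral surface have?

A 14-gonal antiprism: V=28, E=56, F=30.
Attach a regular octahedron (V=6, E=12, F=8) along a 3-gon: merge 3 vertices and 3 edges, delete both glued faces → V=31, E=65, F=36.
Check: V − E + F = 31 − 65 + 36 = 2.

36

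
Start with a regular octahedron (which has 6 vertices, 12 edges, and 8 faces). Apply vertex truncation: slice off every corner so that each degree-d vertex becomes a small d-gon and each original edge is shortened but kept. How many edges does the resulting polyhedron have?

36

Truncation replaces each original edge-end by a new vertex, so V′ = 2E = 24.
Each original edge survives, and each old vertex of degree d contributes d new edges; summing degrees gives Σd = 2E, so E′ = E + 2E = 3E = 36.
Each original face survives and each original vertex becomes one new face: F′ = F + V = 14.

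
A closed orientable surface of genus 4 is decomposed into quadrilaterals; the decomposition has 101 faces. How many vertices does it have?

95

χ = 2 − 2·4 = -6, and every face is a square so 4F = 2E.
E = 4·101/2 = 202. Then V = -6 + E − F = -6 + 202 − 101 = 95.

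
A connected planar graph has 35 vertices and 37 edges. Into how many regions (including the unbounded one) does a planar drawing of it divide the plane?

4

Euler's formula for a connected plane graph: V − E + F = 2, so F = 2 − 35 + 37 = 4.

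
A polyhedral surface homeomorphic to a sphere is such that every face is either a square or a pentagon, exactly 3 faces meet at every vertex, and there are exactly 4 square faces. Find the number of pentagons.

Let x be the number of pentagons; then F = 4 + x.
Edge–face incidences: 2E = 4·4 + 5·x = 16 + 5x.
Every vertex has degree 3, so 3V = 2E.
Euler: V − E + F = 2 ⇒ (2E)/3 − E + (4 + x) = 2.
Multiply by 6: 2·(2E) − 3·(2E) + 6·(4 + x) = 12, i.e. 24 + 6x − (16 + 5x) = 12.
Collecting terms: x + 8 = 12, so x = 4.
Then 2E = 16 + 5·4 = 36, so E = 18, V = 2E/3 = 12, F = 4 + 4 = 8.

4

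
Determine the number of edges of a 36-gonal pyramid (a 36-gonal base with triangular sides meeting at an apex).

A pyramid on an n-gon base has one n-gon and n triangles: V = 36 + 1 = 37, E = 2·36 = 72, F = 36 + 1 = 37.

72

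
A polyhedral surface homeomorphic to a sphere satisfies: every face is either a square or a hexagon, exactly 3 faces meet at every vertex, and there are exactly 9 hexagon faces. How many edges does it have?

39

Let x be the number of squares; then F = 9 + x.
Edge–face incidences: 2E = 6·9 + 4·x = 54 + 4x.
Every vertex has degree 3, so 3V = 2E.
Euler: V − E + F = 2 ⇒ (2E)/3 − E + (9 + x) = 2.
Multiply by 6: 2·(2E) − 3·(2E) + 6·(9 + x) = 12, i.e. 54 + 6x − (54 + 4x) = 12.
Collecting terms: 2x = 12, so x = 6.
Then 2E = 54 + 4·6 = 78, so E = 39, V = 2E/3 = 26, F = 9 + 6 = 15.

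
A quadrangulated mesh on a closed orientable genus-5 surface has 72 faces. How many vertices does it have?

64

χ = 2 − 2·5 = -8, and every face is a square so 4F = 2E.
E = 4·72/2 = 144. Then V = -8 + E − F = -8 + 144 − 72 = 64.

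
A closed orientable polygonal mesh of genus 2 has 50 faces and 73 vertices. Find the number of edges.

For a closed orientable surface of genus 2, χ = 2 − 2·2 = -2.
E = V + F − (-2) = 73 + 50 − (-2) = 125.

125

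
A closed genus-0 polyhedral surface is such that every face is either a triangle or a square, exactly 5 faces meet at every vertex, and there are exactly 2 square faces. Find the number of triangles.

Let x be the number of triangles; then F = 2 + x.
Edge–face incidences: 2E = 4·2 + 3·x = 8 + 3x.
Every vertex has degree 5, so 5V = 2E.
Euler: V − E + F = 2 ⇒ (2E)/5 − E + (2 + x) = 2.
Multiply by 10: 2·(2E) − 5·(2E) + 10·(2 + x) = 20, i.e. 20 + 10x − 3·(8 + 3x) = 20.
Collecting terms: x − 4 = 20, so x = 24.
Then 2E = 8 + 3·24 = 80, so E = 40, V = 2E/5 = 16, F = 2 + 24 = 26.

24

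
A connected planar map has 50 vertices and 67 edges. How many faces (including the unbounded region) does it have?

Euler's formula for a connected plane graph: V − E + F = 2, so F = 2 − 50 + 67 = 19.

19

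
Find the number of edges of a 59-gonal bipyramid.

177

A bipyramid over an n-gon has 2n triangular faces and n + 2 vertices: V = 59 + 2 = 61, E = 3·59 = 177, F = 2·59 = 118.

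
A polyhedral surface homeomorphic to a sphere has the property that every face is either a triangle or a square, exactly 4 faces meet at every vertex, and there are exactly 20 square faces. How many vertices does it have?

Let x be the number of triangles; then F = 20 + x.
Edge–face incidences: 2E = 4·20 + 3·x = 80 + 3x.
Every vertex has degree 4, so 4V = 2E.
Euler: V − E + F = 2 ⇒ (2E)/4 − E + (20 + x) = 2.
Multiply by 8: 2·(2E) − 4·(2E) + 8·(20 + x) = 16, i.e. 160 + 8x − 2·(80 + 3x) = 16.
Collecting terms: 2x = 16, so x = 8.
Then 2E = 80 + 3·8 = 104, so E = 52, V = 2E/4 = 26, F = 20 + 8 = 28.

26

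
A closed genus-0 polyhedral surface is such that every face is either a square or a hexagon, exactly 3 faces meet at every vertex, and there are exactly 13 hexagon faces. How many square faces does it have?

Let x be the number of squares; then F = 13 + x.
Edge–face incidences: 2E = 6·13 + 4·x = 78 + 4x.
Every vertex has degree 3, so 3V = 2E.
Euler: V − E + F = 2 ⇒ (2E)/3 − E + (13 + x) = 2.
Multiply by 6: 2·(2E) − 3·(2E) + 6·(13 + x) = 12, i.e. 78 + 6x − (78 + 4x) = 12.
Collecting terms: 2x = 12, so x = 6.
Then 2E = 78 + 4·6 = 102, so E = 51, V = 2E/3 = 34, F = 13 + 6 = 19.

6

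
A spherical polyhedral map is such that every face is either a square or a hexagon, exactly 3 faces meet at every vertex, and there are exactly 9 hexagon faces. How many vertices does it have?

Let x be the number of squares; then F = 9 + x.
Edge–face incidences: 2E = 6·9 + 4·x = 54 + 4x.
Every vertex has degree 3, so 3V = 2E.
Euler: V − E + F = 2 ⇒ (2E)/3 − E + (9 + x) = 2.
Multiply by 6: 2·(2E) − 3·(2E) + 6·(9 + x) = 12, i.e. 54 + 6x − (54 + 4x) = 12.
Collecting terms: 2x = 12, so x = 6.
Then 2E = 54 + 4·6 = 78, so E = 39, V = 2E/3 = 26, F = 9 + 6 = 15.

26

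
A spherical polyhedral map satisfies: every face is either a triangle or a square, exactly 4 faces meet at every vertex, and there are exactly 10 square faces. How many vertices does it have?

Let x be the number of triangles; then F = 10 + x.
Edge–face incidences: 2E = 4·10 + 3·x = 40 + 3x.
Every vertex has degree 4, so 4V = 2E.
Euler: V − E + F = 2 ⇒ (2E)/4 − E + (10 + x) = 2.
Multiply by 8: 2·(2E) − 4·(2E) + 8·(10 + x) = 16, i.e. 80 + 8x − 2·(40 + 3x) = 16.
Collecting terms: 2x = 16, so x = 8.
Then 2E = 40 + 3·8 = 64, so E = 32, V = 2E/4 = 16, F = 10 + 8 = 18.

16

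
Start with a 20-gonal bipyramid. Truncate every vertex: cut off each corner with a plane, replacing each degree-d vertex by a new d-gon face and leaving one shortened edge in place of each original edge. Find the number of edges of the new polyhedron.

The base solid has V = 22, E = 60, F = 40.
Truncation replaces each original edge-end by a new vertex, so V′ = 2E = 120.
Each original edge survives, and each old vertex of degree d contributes d new edges; summing degrees gives Σd = 2E, so E′ = E + 2E = 3E = 180.
Each original face survives and each original vertex becomes one new face: F′ = F + V = 62.

180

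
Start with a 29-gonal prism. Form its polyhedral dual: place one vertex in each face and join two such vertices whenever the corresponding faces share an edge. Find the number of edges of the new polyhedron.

The base solid has V = 58, E = 87, F = 31.
The dual swaps V and F and preserves E: V′ = F = 31, E′ = E = 87, F′ = V = 58.

87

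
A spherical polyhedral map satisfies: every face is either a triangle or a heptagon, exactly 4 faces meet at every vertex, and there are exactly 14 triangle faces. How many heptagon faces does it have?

2

Let x be the number of heptagons; then F = 14 + x.
Edge–face incidences: 2E = 3·14 + 7·x = 42 + 7x.
Every vertex has degree 4, so 4V = 2E.
Euler: V − E + F = 2 ⇒ (2E)/4 − E + (14 + x) = 2.
Multiply by 8: 2·(2E) − 4·(2E) + 8·(14 + x) = 16, i.e. 112 + 8x − 2·(42 + 7x) = 16.
Collecting terms: −6x + 28 = 16, so −6x = −12, so x = 2.
Then 2E = 42 + 7·2 = 56, so E = 28, V = 2E/4 = 14, F = 14 + 2 = 16.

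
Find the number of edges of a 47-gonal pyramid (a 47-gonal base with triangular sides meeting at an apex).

94

A pyramid on an n-gon base has one n-gon and n triangles: V = 47 + 1 = 48, E = 2·47 = 94, F = 47 + 1 = 48.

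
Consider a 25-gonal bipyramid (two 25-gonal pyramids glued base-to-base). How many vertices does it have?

27

A bipyramid over an n-gon has 2n triangular faces and n + 2 vertices: V = 25 + 2 = 27, E = 3·25 = 75, F = 2·25 = 50.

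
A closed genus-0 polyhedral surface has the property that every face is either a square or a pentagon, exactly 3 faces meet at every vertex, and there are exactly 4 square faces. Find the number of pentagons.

Let x be the number of pentagons; then F = 4 + x.
Edge–face incidences: 2E = 4·4 + 5·x = 16 + 5x.
Every vertex has degree 3, so 3V = 2E.
Euler: V − E + F = 2 ⇒ (2E)/3 − E + (4 + x) = 2.
Multiply by 6: 2·(2E) − 3·(2E) + 6·(4 + x) = 12, i.e. 24 + 6x − (16 + 5x) = 12.
Collecting terms: x + 8 = 12, so x = 4.
Then 2E = 16 + 5·4 = 36, so E = 18, V = 2E/3 = 12, F = 4 + 4 = 8.

4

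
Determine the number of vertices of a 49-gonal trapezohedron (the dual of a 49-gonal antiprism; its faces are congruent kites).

100

The n-trapezohedron (dual of the n-antiprism) has V = 2·49 + 2 = 100, E = 4·49 = 196, F = 2·49 = 98.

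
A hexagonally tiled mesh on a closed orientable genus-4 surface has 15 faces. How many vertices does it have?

χ = 2 − 2·4 = -6, and every face is a hexagon so 6F = 2E.
E = 6·15/2 = 45. Then V = -6 + E − F = -6 + 45 − 15 = 24.

24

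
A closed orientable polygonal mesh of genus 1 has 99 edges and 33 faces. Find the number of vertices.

66

For a closed orientable surface of genus 1, χ = 2 − 2·1 = 0.
V = 0 + E − F = 0 + 99 − 33 = 66.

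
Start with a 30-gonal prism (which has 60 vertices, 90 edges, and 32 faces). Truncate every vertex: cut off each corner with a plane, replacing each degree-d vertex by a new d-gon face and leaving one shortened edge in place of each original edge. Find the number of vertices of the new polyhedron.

Truncation replaces each original edge-end by a new vertex, so V′ = 2E = 180.
Each original edge survives, and each old vertex of degree d contributes d new edges; summing degrees gives Σd = 2E, so E′ = E + 2E = 3E = 270.
Each original face survives and each original vertex becomes one new face: F′ = F + V = 92.

180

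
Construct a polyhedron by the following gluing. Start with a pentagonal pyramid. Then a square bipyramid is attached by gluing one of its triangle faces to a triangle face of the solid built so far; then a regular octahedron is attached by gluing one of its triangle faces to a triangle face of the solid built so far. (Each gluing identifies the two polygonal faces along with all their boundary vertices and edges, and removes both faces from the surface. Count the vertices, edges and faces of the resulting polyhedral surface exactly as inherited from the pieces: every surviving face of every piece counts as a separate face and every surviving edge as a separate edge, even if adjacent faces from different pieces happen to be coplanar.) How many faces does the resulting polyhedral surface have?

18

A pentagonal pyramid: V=6, E=10, F=6.
Attach a square bipyramid (V=6, E=12, F=8) along a 3-gon: merge 3 vertices and 3 edges, delete both glued faces → V=9, E=19, F=12.
Attach a regular octahedron (V=6, E=12, F=8) along a 3-gon: merge 3 vertices and 3 edges, delete both glued faces → V=12, E=28, F=18.
Check: V − E + F = 12 − 28 + 18 = 2.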